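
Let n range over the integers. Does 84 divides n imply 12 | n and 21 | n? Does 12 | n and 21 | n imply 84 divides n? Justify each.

Both directions hold.

(⇒) If 84 ∣ n, write n = 84q. Since 84 = 7·12, n = 12·(7q), so 12 ∣ n; and since 84 = 4·21, n = 21·(4q), so 21 ∣ n.

(⇐) Suppose 12 ∣ n and 21 ∣ n. Any common multiple of 12 and 21 is a multiple of their lcm; here lcm(12, 21) = 12·21/gcd(12, 21) = 252/3 = 84, so 84 ∣ n.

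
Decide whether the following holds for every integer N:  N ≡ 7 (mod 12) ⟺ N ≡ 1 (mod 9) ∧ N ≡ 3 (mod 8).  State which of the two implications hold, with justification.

[⇒] This fails: N = 67 gives 67 ≡ 7 (mod 12) but 67 ≡ 4 (mod 9), so the conjunction on the right does not hold.

[⇐] Conversely, if N ≡ 1 (mod 9) and N ≡ 3 (mod 8), then by the Chinese remainder theorem N ≡ 19 (mod 72). Since 19 ≡ 7 (mod 12) and 12 ∣ 72, we get N ≡ 7 (mod 12).

Only the converse holds.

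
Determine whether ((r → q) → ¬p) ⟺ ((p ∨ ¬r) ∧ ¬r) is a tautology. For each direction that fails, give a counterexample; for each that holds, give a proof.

(⇒) fails and (⇐) fails.

(⟹) This fails. Under q = F, p = F, r = T, the left side is true but the right side is false.

(⟸) This fails. Under q = F, p = T, r = F, the left side is false but the right side is true.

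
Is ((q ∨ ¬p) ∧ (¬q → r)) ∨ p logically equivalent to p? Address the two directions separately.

Only the converse holds.

[⇒] This fails. Under q = T, r = F, p = F, the left side is true but the right side is false.

[⇐] Assume the antecedent. If q is true, ((q ∨ ¬p) ∧ (¬q → r)) ∨ p reduces to true regardless of the other variables. If q is false, the antecedent forces (q = F, r = F, p = T) or (q = F, r = T, p = T), and ((q ∨ ¬p) ∧ (¬q → r)) ∨ p holds there. Either way ((q ∨ ¬p) ∧ (¬q → r)) ∨ p holds.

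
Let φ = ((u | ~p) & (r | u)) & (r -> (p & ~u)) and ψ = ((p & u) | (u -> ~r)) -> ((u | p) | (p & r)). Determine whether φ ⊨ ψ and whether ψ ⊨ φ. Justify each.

(⟹) Assume the antecedent. If u is true, the consequent reduces to true regardless of the other variables. If u is false, the antecedent cannot hold. Either way the consequent holds.

(⟸) This fails. Under u = F, p = T, r = F, the left side is false but the right side is true.

The forward direction holds; the converse fails.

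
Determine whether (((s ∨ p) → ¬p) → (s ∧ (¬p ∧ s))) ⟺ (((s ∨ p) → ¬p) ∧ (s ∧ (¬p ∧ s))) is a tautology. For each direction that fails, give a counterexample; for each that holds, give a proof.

Not equivalent: only (⇐) holds.

(→) This fails. Under s = F, p = T, the left side is true but the right side is false.

(←) Assume the antecedent. If s is true, the consequent reduces to true regardless of the other variables. If s is false, the antecedent cannot hold. Either way the consequent holds.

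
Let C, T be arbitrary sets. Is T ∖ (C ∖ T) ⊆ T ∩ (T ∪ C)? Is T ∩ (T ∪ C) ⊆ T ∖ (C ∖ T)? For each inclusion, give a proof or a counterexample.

Forward inclusion. Let x ∈ T ∖ (C ∖ T). Then either x ∈ T and x ∉ C; or x ∈ C ∩ T. In each case x ∈ T ∩ (T ∪ C), so T ∖ (C ∖ T) ⊆ T ∩ (T ∪ C).

Reverse inclusion. Let x ∈ T ∩ (T ∪ C). Then either x ∈ T and x ∉ C; or x ∈ C ∩ T. In each case x ∈ T ∖ (C ∖ T), so T ∩ (T ∪ C) ⊆ T ∖ (C ∖ T).

The two sets are equal.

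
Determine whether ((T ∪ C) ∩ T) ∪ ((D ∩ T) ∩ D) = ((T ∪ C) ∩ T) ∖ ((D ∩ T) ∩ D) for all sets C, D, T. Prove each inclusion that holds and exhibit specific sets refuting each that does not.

(⊆) This inclusion fails. Take C = ∅, D = {1}, T = {1}; then 1 ∈ ((T ∪ C) ∩ T) ∪ ((D ∩ T) ∩ D) but 1 ∉ ((T ∪ C) ∩ T) ∖ ((D ∩ T) ∩ D).

(⊇) Let x ∈ ((T ∪ C) ∩ T) ∖ ((D ∩ T) ∩ D). Then either x ∈ T and x ∉ C, D; or x ∈ C ∩ T and x ∉ D. In each case x ∈ ((T ∪ C) ∩ T) ∪ ((D ∩ T) ∩ D), so ((T ∪ C) ∩ T) ∖ ((D ∩ T) ∩ D) ⊆ ((T ∪ C) ∩ T) ∪ ((D ∩ T) ∩ D).

(⊆) fails; (⊇) holds.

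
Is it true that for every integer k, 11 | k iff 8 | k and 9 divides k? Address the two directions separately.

[⇒] This fails: take k = 11. Certainly 11 ∣ 11, but 8 ∤ 11.

[⇐] This fails: take k = 72. Both 8 ∣ 72 and 9 ∣ 72, yet 72 is not a multiple of 11 (since 72 = 6·11 + 6), so 11 ∤ 72.

Neither direction holds.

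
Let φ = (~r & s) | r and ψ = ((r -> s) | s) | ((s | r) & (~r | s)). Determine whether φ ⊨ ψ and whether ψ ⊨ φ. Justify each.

(→) This fails. Under s = F, r = T, the left side is true but the right side is false.

(←) This fails. Under s = F, r = F, the left side is false but the right side is true.

(⇒) fails and (⇐) fails.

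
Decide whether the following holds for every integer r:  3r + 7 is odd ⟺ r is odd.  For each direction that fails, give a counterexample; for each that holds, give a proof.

(⇒) This fails: r = 0 gives 3r + 7 = 7, which is odd, but 0 is even, not odd.

(⇐) This also fails: r = 1 is odd, but 3r + 7 = 10 is even, not odd.

(⇒) fails and (⇐) fails.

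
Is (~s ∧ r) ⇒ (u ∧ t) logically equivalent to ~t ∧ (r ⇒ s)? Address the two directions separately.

Not equivalent: only (⇐) holds.

[⇒] This fails. Under s = F, r = F, u = F, t = T, the left side is true but the right side is false.

[⇐] Assume the antecedent. If s is true, (~s ∧ r) ⇒ (u ∧ t) reduces to true regardless of the other variables. If s is false, the antecedent forces (s = F, r = F, u = F, t = F) or (s = F, r = F, u = T, t = F), and (~s ∧ r) ⇒ (u ∧ t) holds there. Either way (~s ∧ r) ⇒ (u ∧ t) holds.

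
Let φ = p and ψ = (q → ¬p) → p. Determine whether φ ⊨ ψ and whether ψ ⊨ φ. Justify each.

Both implications hold.

Forward direction. Assume the antecedent. If p is true, (q → ¬p) → p reduces to true regardless of the other variables. If p is false, the antecedent cannot hold. Either way (q → ¬p) → p holds.

Converse. Assume the antecedent. If p is true, p reduces to true regardless of the other variables. If p is false, the antecedent cannot hold. Either way p holds.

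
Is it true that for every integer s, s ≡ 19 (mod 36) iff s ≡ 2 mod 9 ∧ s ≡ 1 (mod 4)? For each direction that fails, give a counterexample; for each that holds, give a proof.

Forward direction. This fails: s = 19 gives 19 ≡ 19 (mod 36) but 19 ≡ 1 (mod 9), so the conjunction on the right does not hold.

Converse. This fails: s = 29 satisfies both congruences on the right (29 ≡ 2 mod 9 and 29 ≡ 1 mod 4) yet 29 ≡ 29 (mod 36), not 19.

Both directions fail.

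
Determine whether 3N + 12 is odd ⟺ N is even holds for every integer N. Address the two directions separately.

(⇒) fails and (⇐) fails.

(⟹) This fails: N = 3 gives 3N + 12 = 21, which is odd, but 3 is odd, not even.

(⟸) This also fails: N = 4 is even, but 3N + 12 = 24 is even, not odd.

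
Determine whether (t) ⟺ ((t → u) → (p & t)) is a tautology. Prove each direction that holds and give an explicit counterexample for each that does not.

(→) This fails. Under t = T, u = T, p = F, the left side is true but the right side is false.

(←) Assume the antecedent. If t is true, t reduces to true regardless of the other variables. If t is false, the antecedent cannot hold. Either way t holds.

The forward direction fails; the converse holds.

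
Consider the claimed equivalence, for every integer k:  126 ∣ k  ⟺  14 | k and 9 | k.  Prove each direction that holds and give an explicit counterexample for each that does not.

(⇒) If 126 ∣ k, write k = 126q. Since 126 = 9·14, k = 14·(9q), so 14 ∣ k; and since 126 = 14·9, k = 9·(14q), so 9 ∣ k.

(⇐) Suppose 14 ∣ k and 9 ∣ k. Any common multiple of 14 and 9 is a multiple of their lcm; here gcd(14, 9) = 1, so lcm(14, 9) = 14·9 = 126, so 126 ∣ k.

Both implications hold.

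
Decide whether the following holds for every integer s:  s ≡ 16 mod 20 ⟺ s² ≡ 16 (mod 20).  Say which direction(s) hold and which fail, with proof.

(→) Suppose s ≡ 16 mod 20. Write s = 20j + 16. Then (20j + 16)² = 400j² + 640j + 256 = 20(20j² + 32j + 12) + 16, so s² ≡ 16 (mod 20).

(←) This fails: take s = 4. Then 4² = 16 ≡ 16 (mod 20), yet 4 ≡ 4 (mod 20), not 16.

(⇒) holds; (⇐) fails.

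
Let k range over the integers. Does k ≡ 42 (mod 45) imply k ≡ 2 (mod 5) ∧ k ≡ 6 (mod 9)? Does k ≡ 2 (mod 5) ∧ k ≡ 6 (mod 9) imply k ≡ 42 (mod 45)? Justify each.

Both directions hold.

(⟹) Suppose k ≡ 42 (mod 45); write k = 45j + 42. Since 5 ∣ 45, reducing mod 5 gives k ≡ 42 ≡ 2 (mod 5); since 9 ∣ 45, reducing mod 9 gives k ≡ 42 ≡ 6 (mod 9).

(⟸) Conversely, if k ≡ 2 (mod 5) and k ≡ 6 (mod 9), then by the Chinese remainder theorem k ≡ 42 (mod 45). This is exactly k ≡ 42 (mod 45).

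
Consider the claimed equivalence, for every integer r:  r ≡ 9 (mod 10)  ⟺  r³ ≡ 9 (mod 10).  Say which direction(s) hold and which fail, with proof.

Both directions hold; the statement is true.

Converse. Suppose r³ ≡ 9 (mod 10). The only residue r in {0, …, 9} with r³ ≡ 9 (mod 10) is r = 9, so r ≡ 9 (mod 10).

Forward direction. Suppose r ≡ 9 (mod 10). Write r = 10j + 9. Then (10j + 9)³ = 1000j³ + 2700j² + 2430j + 729 = 10(100j³ + 270j² + 243j + 72) + 9, so r³ ≡ 9 (mod 10).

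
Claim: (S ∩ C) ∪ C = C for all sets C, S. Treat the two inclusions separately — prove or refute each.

(⟹) Let x ∈ (S ∩ C) ∪ C. Then either x ∈ C and x ∉ S; or x ∈ C ∩ S. In each case x ∈ C, so (S ∩ C) ∪ C ⊆ C.

(⟸) Let x ∈ C. Then either x ∈ C and x ∉ S; or x ∈ C ∩ S. In each case x ∈ (S ∩ C) ∪ C, so C ⊆ (S ∩ C) ∪ C.

Both inclusions hold; the sets are equal.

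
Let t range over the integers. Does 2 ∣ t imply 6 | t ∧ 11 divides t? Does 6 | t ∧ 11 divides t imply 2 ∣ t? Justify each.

(⇒) fails; (⇐) holds.

(→) This fails: take t = 2. Certainly 2 ∣ 2, but 6 ∤ 2.

(←) Suppose 6 ∣ t and 11 ∣ t. Any common multiple of 6 and 11 is a multiple of their lcm; here gcd(6, 11) = 1, so lcm(6, 11) = 6·11 = 66, so 66 ∣ t. Since 2 ∣ 66, it follows that 2 ∣ t.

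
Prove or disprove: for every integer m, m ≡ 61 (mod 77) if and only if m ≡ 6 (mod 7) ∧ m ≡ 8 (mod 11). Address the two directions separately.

(⇒) This fails: m = 61 gives 61 ≡ 61 (mod 77) but 61 ≡ 5 (mod 7), so the conjunction on the right does not hold.

(⇐) This fails: m = 41 satisfies both congruences on the right (41 ≡ 6 mod 7 and 41 ≡ 8 mod 11) yet 41 ≡ 41 (mod 77), not 61.

Neither direction holds.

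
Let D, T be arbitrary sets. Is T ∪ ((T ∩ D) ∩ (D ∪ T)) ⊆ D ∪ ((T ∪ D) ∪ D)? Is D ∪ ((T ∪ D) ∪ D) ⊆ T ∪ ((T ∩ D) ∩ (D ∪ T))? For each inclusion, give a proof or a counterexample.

(⊆) Let x ∈ T ∪ ((T ∩ D) ∩ (D ∪ T)). Then either x ∈ T and x ∉ D; or x ∈ D ∩ T. In each case x ∈ D ∪ ((T ∪ D) ∪ D), so T ∪ ((T ∩ D) ∩ (D ∪ T)) ⊆ D ∪ ((T ∪ D) ∪ D).

(⊇) This inclusion fails. Take D = {1}, T = ∅; then 1 ∈ D ∪ ((T ∪ D) ∪ D) but 1 ∉ T ∪ ((T ∩ D) ∩ (D ∪ T)).

Only the forward inclusion holds.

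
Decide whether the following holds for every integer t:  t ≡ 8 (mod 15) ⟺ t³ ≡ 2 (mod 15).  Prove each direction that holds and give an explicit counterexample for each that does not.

Both implications hold.

(⟹) Suppose t ≡ 8 (mod 15). Write t = 15j + 8. Then (15j + 8)³ = 3375j³ + 5400j² + 2880j + 512 = 15(225j³ + 360j² + 192j + 34) + 2, so t³ ≡ 2 (mod 15).

(⟸) Conversely, suppose t³ ≡ 2 (mod 15). The only residue r in {0, …, 14} with r³ ≡ 2 (mod 15) is r = 8, so t ≡ 8 (mod 15).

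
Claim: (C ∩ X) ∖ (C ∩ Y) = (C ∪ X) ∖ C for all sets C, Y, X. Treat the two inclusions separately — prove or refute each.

Both inclusions fail.

Forward inclusion. This inclusion fails. Take C = {1}, Y = ∅, X = {1}; then 1 ∈ (C ∩ X) ∖ (C ∩ Y) but 1 ∉ (C ∪ X) ∖ C.

Reverse inclusion. This inclusion fails. Take C = ∅, Y = ∅, X = {1}; then 1 ∈ (C ∪ X) ∖ C but 1 ∉ (C ∩ X) ∖ (C ∩ Y).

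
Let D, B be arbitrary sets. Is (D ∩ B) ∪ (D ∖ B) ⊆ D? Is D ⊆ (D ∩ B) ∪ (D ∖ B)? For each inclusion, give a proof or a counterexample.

Forward inclusion. Let x ∈ (D ∩ B) ∪ (D ∖ B). Then either x ∈ D and x ∉ B; or x ∈ D ∩ B. In each case x ∈ D, so (D ∩ B) ∪ (D ∖ B) ⊆ D.

Reverse inclusion. Let x ∈ D. Then either x ∈ D and x ∉ B; or x ∈ D ∩ B. In each case x ∈ (D ∩ B) ∪ (D ∖ B), so D ⊆ (D ∩ B) ∪ (D ∖ B).

Both inclusions hold.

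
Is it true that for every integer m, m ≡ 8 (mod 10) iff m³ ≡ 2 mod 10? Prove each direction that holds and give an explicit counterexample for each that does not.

Both implications hold.

(→) Suppose m ≡ 8 (mod 10). Write m = 10j + 8. Then (10j + 8)³ = 1000j³ + 2400j² + 1920j + 512 = 10(100j³ + 240j² + 192j + 51) + 2, so m³ ≡ 2 (mod 10).

(←) For the converse, argue contrapositively. If m ≢ 8 (mod 10), then m is congruent to one of 0, 1, 2, 3, 4, 5, 6, 7, 9 modulo 10, and these give m³ ≡ 0, 1, 8, 7, 4, 5, 6, 3, 9 respectively — never 2.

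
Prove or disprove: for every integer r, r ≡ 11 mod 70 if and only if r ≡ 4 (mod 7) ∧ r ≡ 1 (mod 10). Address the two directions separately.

Both implications hold.

[⇒] Suppose r ≡ 11 (mod 70); write r = 70j + 11. Since 7 ∣ 70, reducing mod 7 gives r ≡ 11 ≡ 4 (mod 7); since 10 ∣ 70, reducing mod 10 gives r ≡ 11 ≡ 1 (mod 10).

[⇐] Conversely, if r ≡ 4 (mod 7) and r ≡ 1 (mod 10), then by the Chinese remainder theorem r ≡ 11 (mod 70). This is exactly r ≡ 11 (mod 70).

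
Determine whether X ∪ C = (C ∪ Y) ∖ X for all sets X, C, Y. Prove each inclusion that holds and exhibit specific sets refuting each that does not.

Both inclusions fail.

(⊆) This inclusion fails. Take X = {1}, C = ∅, Y = ∅; then 1 ∈ X ∪ C but 1 ∉ (C ∪ Y) ∖ X.

(⊇) This inclusion fails. Take X = ∅, C = ∅, Y = {1}; then 1 ∈ (C ∪ Y) ∖ X but 1 ∉ X ∪ C.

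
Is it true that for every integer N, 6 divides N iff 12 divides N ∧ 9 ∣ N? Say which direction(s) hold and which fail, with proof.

Only the reverse direction holds.

(→) This fails: take N = 6. Certainly 6 ∣ 6, but 12 ∤ 6.

(←) Suppose 12 ∣ N and 9 ∣ N. Any common multiple of 12 and 9 is a multiple of their lcm; here lcm(12, 9) = 12·9/gcd(12, 9) = 108/3 = 36, so 36 ∣ N. Since 6 ∣ 36, it follows that 6 ∣ N.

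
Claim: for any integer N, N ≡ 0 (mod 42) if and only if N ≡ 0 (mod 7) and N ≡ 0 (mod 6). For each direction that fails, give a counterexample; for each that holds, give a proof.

Both implications hold.

Forward direction. Suppose N ≡ 0 (mod 42); write N = 42j + 0. Since 7 ∣ 42, reducing mod 7 gives N ≡ 0 (mod 7); since 6 ∣ 42, reducing mod 6 gives N ≡ 0 (mod 6).

Converse. If N ≡ 0 (mod 7) and N ≡ 0 (mod 6), then by the Chinese remainder theorem N ≡ 0 (mod 42). This is exactly N ≡ 0 (mod 42).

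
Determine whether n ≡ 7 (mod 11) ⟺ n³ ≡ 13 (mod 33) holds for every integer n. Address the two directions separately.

(⇒) fails; (⇐) holds.

(→) This fails: take n = 18. Then 18 ≡ 7 (mod 11), but 18³ = 5832 ≡ 24 (mod 33), not 13.

(←) Conversely, the residues r modulo 33 with r³ ≡ 13 (mod 33) are exactly {7}, and each is ≡ 7 (mod 11).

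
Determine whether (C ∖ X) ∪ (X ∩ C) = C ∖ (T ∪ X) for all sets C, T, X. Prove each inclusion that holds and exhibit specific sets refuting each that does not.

(⟹) This inclusion fails. Take C = {1}, T = {1}, X = ∅; then 1 ∈ (C ∖ X) ∪ (X ∩ C) but 1 ∉ C ∖ (T ∪ X).

(⟸) Let x ∈ C ∖ (T ∪ X). Then x ∈ C and x ∉ T, X, from which x ∈ (C ∖ X) ∪ (X ∩ C).

(⊆) fails; (⊇) holds.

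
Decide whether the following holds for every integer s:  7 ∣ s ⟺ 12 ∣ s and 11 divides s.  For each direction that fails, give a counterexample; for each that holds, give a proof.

(→) This fails: take s = 7. Certainly 7 ∣ 7, but 12 ∤ 7.

(←) This fails: take s = 132. Both 12 ∣ 132 and 11 ∣ 132, yet 132 is not a multiple of 7 (since 132 = 18·7 + 6), so 7 ∤ 132.

Neither implication holds.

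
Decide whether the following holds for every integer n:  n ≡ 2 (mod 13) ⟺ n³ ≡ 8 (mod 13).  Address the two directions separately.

(⟹) Suppose n ≡ 2 (mod 13). Write n = 13j + 2. Then (13j + 2)³ = 2197j³ + 1014j² + 156j + 8 = 13(169j³ + 78j² + 12j) + 8, so n³ ≡ 8 (mod 13).

(⟸) This fails: take n = 5. Then 5³ = 125 ≡ 8 (mod 13), yet 5 ≡ 5 (mod 13), not 2.

(⇒) holds; (⇐) fails.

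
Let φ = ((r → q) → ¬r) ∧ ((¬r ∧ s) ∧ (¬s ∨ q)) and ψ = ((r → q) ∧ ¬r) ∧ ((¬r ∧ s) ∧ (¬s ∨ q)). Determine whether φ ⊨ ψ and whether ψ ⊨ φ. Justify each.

(←) Assume the antecedent. If r is true, the antecedent cannot hold. If r is false, the antecedent forces (r = F, q = T, s = T), and the consequent holds there. Either way the consequent holds.

(→) Assume the antecedent. If r is true, the antecedent cannot hold. If r is false, the antecedent forces (r = F, q = T, s = T), and the consequent holds there. Either way the consequent holds.

Both directions hold; the statement is true.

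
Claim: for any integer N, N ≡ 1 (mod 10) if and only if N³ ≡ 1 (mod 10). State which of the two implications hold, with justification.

Equivalent; both directions hold.

Forward direction. Suppose N ≡ 1 (mod 10). Write N = 10j + 1. Then (10j + 1)³ = 1000j³ + 300j² + 30j + 1 = 10(100j³ + 30j² + 3j) + 1, so N³ ≡ 1 (mod 10).

Converse. For the converse, argue contrapositively. If N ≢ 1 (mod 10), then N is congruent to one of 0, 2, 3, 4, 5, 6, 7, 8, 9 modulo 10, and these give N³ ≡ 0, 8, 7, 4, 5, 6, 3, 2, 9 respectively — never 1.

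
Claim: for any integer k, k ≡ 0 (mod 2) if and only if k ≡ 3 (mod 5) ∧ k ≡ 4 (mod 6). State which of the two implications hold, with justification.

Only the converse holds.

Converse. If k ≡ 3 (mod 5) and k ≡ 4 (mod 6), then by the Chinese remainder theorem k ≡ 28 (mod 30). Since 28 ≡ 0 (mod 2) and 2 ∣ 30, we get k ≡ 0 (mod 2).

Forward direction. This fails: k = 0 gives 0 ≡ 0 (mod 2) but 0 ≡ 0 (mod 5), so the conjunction on the right does not hold.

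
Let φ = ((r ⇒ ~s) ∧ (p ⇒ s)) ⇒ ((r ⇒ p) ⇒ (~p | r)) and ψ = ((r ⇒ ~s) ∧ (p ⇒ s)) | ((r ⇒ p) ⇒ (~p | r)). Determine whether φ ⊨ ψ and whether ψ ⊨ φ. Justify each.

(⇒) This fails. Under r = F, p = T, s = F, the left side is true but the right side is false.

(⇐) This fails. Under r = F, p = T, s = T, the left side is false but the right side is true.

Neither direction holds.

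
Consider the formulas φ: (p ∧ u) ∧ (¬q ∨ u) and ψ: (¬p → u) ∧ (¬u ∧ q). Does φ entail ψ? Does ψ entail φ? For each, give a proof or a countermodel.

Neither implication holds.

[⇒] This fails. Under u = T, p = T, q = F, the left side is true but the right side is false.

[⇐] This fails. Under u = F, p = T, q = T, the left side is false but the right side is true.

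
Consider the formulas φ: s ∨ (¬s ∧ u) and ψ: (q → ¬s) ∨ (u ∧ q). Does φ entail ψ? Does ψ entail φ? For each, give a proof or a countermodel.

Both directions fail.

(⇒) This fails. Under u = F, q = T, s = T, the left side is true but the right side is false.

(⇐) This fails. Under u = F, q = F, s = F, the left side is false but the right side is true.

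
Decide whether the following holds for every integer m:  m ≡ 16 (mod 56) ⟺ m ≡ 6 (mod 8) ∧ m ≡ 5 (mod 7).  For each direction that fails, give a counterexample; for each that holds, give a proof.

Both directions fail.

(⇒) This fails: m = 16 gives 16 ≡ 16 (mod 56) but 16 ≡ 0 (mod 8), so the conjunction on the right does not hold.

(⇐) This fails: m = 54 satisfies both congruences on the right (54 ≡ 6 mod 8 and 54 ≡ 5 mod 7) yet 54 ≡ 54 (mod 56), not 16.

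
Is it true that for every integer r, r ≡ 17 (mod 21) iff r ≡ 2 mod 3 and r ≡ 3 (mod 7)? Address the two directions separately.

Both directions hold.

(→) Suppose r ≡ 17 (mod 21); write r = 21j + 17. Since 3 ∣ 21, reducing mod 3 gives r ≡ 17 ≡ 2 (mod 3); since 7 ∣ 21, reducing mod 7 gives r ≡ 17 ≡ 3 (mod 7).

(←) Conversely, if r ≡ 2 (mod 3) and r ≡ 3 (mod 7), then by the Chinese remainder theorem r ≡ 17 (mod 21). This is exactly r ≡ 17 (mod 21).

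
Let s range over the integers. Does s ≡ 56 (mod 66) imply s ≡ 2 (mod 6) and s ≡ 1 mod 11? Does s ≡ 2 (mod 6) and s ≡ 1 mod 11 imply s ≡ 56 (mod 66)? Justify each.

The biconditional holds.

Forward direction. Suppose s ≡ 56 (mod 66); write s = 66j + 56. Since 6 ∣ 66, reducing mod 6 gives s ≡ 56 ≡ 2 (mod 6); since 11 ∣ 66, reducing mod 11 gives s ≡ 56 ≡ 1 (mod 11).

Converse. If s ≡ 2 (mod 6) and s ≡ 1 (mod 11), then by the Chinese remainder theorem s ≡ 56 (mod 66). This is exactly s ≡ 56 (mod 66).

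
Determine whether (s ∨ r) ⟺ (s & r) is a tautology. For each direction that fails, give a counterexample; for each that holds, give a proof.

[⇒] This fails. Under s = T, r = F, the left side is true but the right side is false.

[⇐] Assume the antecedent. If s is true, s ∨ r reduces to true regardless of the other variables. If s is false, the antecedent cannot hold. Either way s ∨ r holds.

The forward direction fails; the converse holds.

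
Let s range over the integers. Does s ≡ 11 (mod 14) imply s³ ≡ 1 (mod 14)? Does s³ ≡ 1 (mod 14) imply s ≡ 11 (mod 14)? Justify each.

(⇒) Suppose s ≡ 11 (mod 14). Write s = 14j + 11. Then (14j + 11)³ = 2744j³ + 6468j² + 5082j + 1331 = 14(196j³ + 462j² + 363j + 95) + 1, so s³ ≡ 1 (mod 14).

(⇐) This fails: take s = 1. Then 1³ = 1 ≡ 1 (mod 14), yet 1 ≡ 1 (mod 14), not 11.

Only the forward direction holds.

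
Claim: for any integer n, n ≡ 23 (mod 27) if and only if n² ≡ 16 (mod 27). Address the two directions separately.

(⟹) Suppose n ≡ 23 (mod 27). Write n = 27j + 23. Then (27j + 23)² = 729j² + 1242j + 529 = 27(27j² + 46j + 19) + 16, so n² ≡ 16 (mod 27).

(⟸) This fails: take n = 4. Then 4² = 16 ≡ 16 (mod 27), yet 4 ≡ 4 (mod 27), not 23.

Only the forward direction holds.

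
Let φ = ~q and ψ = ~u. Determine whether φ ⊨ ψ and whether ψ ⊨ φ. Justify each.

Forward direction. This fails. Under u = T, q = F, the left side is true but the right side is false.

Converse. This fails. Under u = F, q = T, the left side is false but the right side is true.

Neither implication holds.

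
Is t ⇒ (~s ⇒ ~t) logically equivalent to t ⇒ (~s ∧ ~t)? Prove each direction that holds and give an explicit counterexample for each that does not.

(→) This fails. Under t = T, s = T, the left side is true but the right side is false.

(←) Assume the antecedent. If t is true, the antecedent cannot hold. If t is false, t ⇒ (~s ⇒ ~t) reduces to true regardless of the other variables. Either way t ⇒ (~s ⇒ ~t) holds.

Only the reverse direction holds.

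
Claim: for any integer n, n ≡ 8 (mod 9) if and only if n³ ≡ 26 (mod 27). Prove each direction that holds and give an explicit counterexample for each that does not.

Equivalent; both directions hold.

[⇒] Suppose n ≡ 8 (mod 9). Working modulo 27, n ∈ {8, 17, 26}; for each such r, r³ ≡ 26 (mod 27).

[⇐] Conversely, the residues r modulo 27 with r³ ≡ 26 (mod 27) are exactly {8, 17, 26}, and each is ≡ 8 (mod 9).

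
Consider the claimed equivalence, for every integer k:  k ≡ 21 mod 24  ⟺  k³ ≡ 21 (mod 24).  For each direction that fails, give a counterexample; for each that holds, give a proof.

(⇒) Suppose k ≡ 21 mod 24. Write k = 24j + 21. Then (24j + 21)³ = 13824j³ + 36288j² + 31752j + 9261 = 24(576j³ + 1512j² + 1323j + 385) + 21, so k³ ≡ 21 (mod 24).

(⇐) Conversely, suppose k³ ≡ 21 (mod 24). The only residue r in {0, …, 23} with r³ ≡ 21 (mod 24) is r = 21, so k ≡ 21 (mod 24).

Both directions hold.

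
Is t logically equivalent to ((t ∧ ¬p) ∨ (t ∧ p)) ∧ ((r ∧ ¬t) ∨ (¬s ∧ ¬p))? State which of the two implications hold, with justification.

Only the converse holds.

Forward direction. This fails. Under r = F, s = T, p = F, t = T, the left side is true but the right side is false.

Converse. Assume the antecedent. If r is true, the antecedent forces (r = T, s = F, p = F, t = T), and t holds there. If r is false, the antecedent forces (r = F, s = F, p = F, t = T), and t holds there. Either way t holds.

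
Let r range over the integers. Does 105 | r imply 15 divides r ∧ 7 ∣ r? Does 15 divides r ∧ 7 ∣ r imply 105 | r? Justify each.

Equivalent; both directions hold.

(⇒) If 105 ∣ r, write r = 105q. Since 105 = 7·15, r = 15·(7q), so 15 ∣ r; and since 105 = 15·7, r = 7·(15q), so 7 ∣ r.

(⇐) Suppose 15 ∣ r and 7 ∣ r. Any common multiple of 15 and 7 is a multiple of their lcm; here gcd(15, 7) = 1, so lcm(15, 7) = 15·7 = 105, so 105 ∣ r.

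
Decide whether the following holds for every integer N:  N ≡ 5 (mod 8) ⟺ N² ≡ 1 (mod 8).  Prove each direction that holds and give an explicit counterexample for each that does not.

(→) Suppose N ≡ 5 (mod 8). Write N = 8j + 5. Then (8j + 5)² = 64j² + 80j + 25 = 8(8j² + 10j + 3) + 1, so N² ≡ 1 (mod 8).

(←) This fails: take N = 1. Then 1² = 1 ≡ 1 (mod 8), yet 1 ≡ 1 (mod 8), not 5.

Only the forward implication holds.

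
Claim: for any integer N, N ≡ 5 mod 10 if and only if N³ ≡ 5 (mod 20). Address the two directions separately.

Only the reverse direction holds.

(→) This fails: take N = 15. Then 15 ≡ 5 (mod 10), but 15³ = 3375 ≡ 15 (mod 20), not 5.

(←) Conversely, the residues r modulo 20 with r³ ≡ 5 (mod 20) are exactly {5}, and each is ≡ 5 (mod 10).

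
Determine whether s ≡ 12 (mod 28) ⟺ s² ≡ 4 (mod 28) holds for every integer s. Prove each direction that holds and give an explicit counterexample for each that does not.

Forward direction. Suppose s ≡ 12 (mod 28). Write s = 28j + 12. Then (28j + 12)² = 784j² + 672j + 144 = 28(28j² + 24j + 5) + 4, so s² ≡ 4 (mod 28).

Converse. This fails: take s = 2. Then 2² = 4 ≡ 4 (mod 28), yet 2 ≡ 2 (mod 28), not 12.

Only the forward direction holds.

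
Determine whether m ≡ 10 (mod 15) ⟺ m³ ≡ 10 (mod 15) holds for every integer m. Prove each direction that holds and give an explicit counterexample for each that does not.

Both implications hold.

[⇒] Suppose m ≡ 10 (mod 15). Write m = 15j + 10. Then (15j + 10)³ = 3375j³ + 6750j² + 4500j + 1000 = 15(225j³ + 450j² + 300j + 66) + 10, so m³ ≡ 10 (mod 15).

[⇐] Conversely, suppose m³ ≡ 10 (mod 15). The only residue r in {0, …, 14} with r³ ≡ 10 (mod 15) is r = 10, so m ≡ 10 (mod 15).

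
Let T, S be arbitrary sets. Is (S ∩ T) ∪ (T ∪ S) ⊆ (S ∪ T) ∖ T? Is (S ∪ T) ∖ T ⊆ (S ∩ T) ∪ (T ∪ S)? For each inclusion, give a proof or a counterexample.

Reverse inclusion. Let x ∈ (S ∪ T) ∖ T. Then x ∈ S and x ∉ T, from which x ∈ (S ∩ T) ∪ (T ∪ S).

Forward inclusion. This inclusion fails. Take T = {1}, S = ∅; then 1 ∈ (S ∩ T) ∪ (T ∪ S) but 1 ∉ (S ∪ T) ∖ T.

(⊆) fails; (⊇) holds.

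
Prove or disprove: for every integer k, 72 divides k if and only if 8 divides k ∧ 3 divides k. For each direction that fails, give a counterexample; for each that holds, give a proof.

Only the forward direction holds.

Converse. This fails: take k = 24. Both 8 ∣ 24 and 3 ∣ 24, yet 24 is not a multiple of 72 (since 24 = 0·72 + 24), so 72 ∤ 24.

Forward direction. If 72 ∣ k, write k = 72q. Since 72 = 9·8, k = 8·(9q), so 8 ∣ k; and since 72 = 24·3, k = 3·(24q), so 3 ∣ k.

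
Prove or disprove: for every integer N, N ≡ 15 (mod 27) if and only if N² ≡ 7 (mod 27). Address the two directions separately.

(⇒) This fails: take N = 15. Then 15 ≡ 15 (mod 27), but 15² = 225 ≡ 9 (mod 27), not 7.

(⇐) This fails: take N = 13. Then 13² = 169 ≡ 7 (mod 27), yet 13 ≡ 13 (mod 27), not 15.

Neither direction holds.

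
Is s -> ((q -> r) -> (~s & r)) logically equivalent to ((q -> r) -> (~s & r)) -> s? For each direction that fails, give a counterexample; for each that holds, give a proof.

(⟹) This fails. Under r = T, q = F, s = F, the left side is true but the right side is false.

(⟸) This fails. Under r = F, q = F, s = T, the left side is false but the right side is true.

Neither direction holds.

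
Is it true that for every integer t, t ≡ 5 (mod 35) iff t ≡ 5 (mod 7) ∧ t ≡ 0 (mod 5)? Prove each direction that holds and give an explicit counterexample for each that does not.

Equivalent; both directions hold.

Forward direction. Suppose t ≡ 5 (mod 35); write t = 35j + 5. Since 7 ∣ 35, reducing mod 7 gives t ≡ 5 (mod 7); since 5 ∣ 35, reducing mod 5 gives t ≡ 5 ≡ 0 (mod 5).

Converse. If t ≡ 5 (mod 7) and t ≡ 0 (mod 5), then by the Chinese remainder theorem t ≡ 5 (mod 35). This is exactly t ≡ 5 (mod 35).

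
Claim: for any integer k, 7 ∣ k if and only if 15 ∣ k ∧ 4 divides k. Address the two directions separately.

Neither direction holds.

(⟹) This fails: take k = 7. Certainly 7 ∣ 7, but 15 ∤ 7.

(⟸) This fails: take k = 60. Both 15 ∣ 60 and 4 ∣ 60, yet 60 is not a multiple of 7 (since 60 = 8·7 + 4), so 7 ∤ 60.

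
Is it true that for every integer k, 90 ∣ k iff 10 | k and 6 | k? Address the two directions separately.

Not equivalent: only (⇒) holds.

(⇒) If 90 ∣ k, write k = 90q. Since 90 = 9·10, k = 10·(9q), so 10 ∣ k; and since 90 = 15·6, k = 6·(15q), so 6 ∣ k.

(⇐) This fails: take k = 30. Both 10 ∣ 30 and 6 ∣ 30, yet 30 is not a multiple of 90 (since 30 = 0·90 + 30), so 90 ∤ 30.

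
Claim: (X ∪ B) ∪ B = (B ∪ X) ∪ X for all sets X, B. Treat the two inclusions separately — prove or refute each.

(⊆) Let x ∈ (X ∪ B) ∪ B. Then either x ∈ X and x ∉ B; or x ∈ B and x ∉ X; or x ∈ X ∩ B. In each case x ∈ (B ∪ X) ∪ X, so (X ∪ B) ∪ B ⊆ (B ∪ X) ∪ X.

(⊇) Let x ∈ (B ∪ X) ∪ X. Then either x ∈ X and x ∉ B; or x ∈ B and x ∉ X; or x ∈ X ∩ B. In each case x ∈ (X ∪ B) ∪ B, so (B ∪ X) ∪ X ⊆ (X ∪ B) ∪ B.

Both inclusions hold.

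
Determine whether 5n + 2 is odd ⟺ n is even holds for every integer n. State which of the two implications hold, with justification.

Forward direction. This fails: n = 3 gives 5n + 2 = 17, which is odd, but 3 is odd, not even.

Converse. This also fails: n = 4 is even, but 5n + 2 = 22 is even, not odd.

Neither implication holds.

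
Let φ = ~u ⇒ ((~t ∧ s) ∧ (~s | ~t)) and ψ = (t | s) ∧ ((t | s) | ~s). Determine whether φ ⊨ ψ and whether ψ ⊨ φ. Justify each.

Neither implication holds.

(→) This fails. Under u = T, t = F, s = F, the left side is true but the right side is false.

(←) This fails. Under u = F, t = T, s = F, the left side is false but the right side is true.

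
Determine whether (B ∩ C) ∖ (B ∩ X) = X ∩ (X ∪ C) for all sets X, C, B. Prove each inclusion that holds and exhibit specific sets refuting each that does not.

(⟹) This inclusion fails. Take X = ∅, C = {1}, B = {1}; then 1 ∈ (B ∩ C) ∖ (B ∩ X) but 1 ∉ X ∩ (X ∪ C).

(⟸) This inclusion fails. Take X = {1}, C = ∅, B = ∅; then 1 ∈ X ∩ (X ∪ C) but 1 ∉ (B ∩ C) ∖ (B ∩ X).

(⊆) fails and (⊇) fails.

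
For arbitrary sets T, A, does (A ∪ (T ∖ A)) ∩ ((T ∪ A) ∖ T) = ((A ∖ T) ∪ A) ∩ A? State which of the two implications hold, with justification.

(⊆) Let x ∈ (A ∪ (T ∖ A)) ∩ ((T ∪ A) ∖ T). Then x ∈ A and x ∉ T, from which x ∈ ((A ∖ T) ∪ A) ∩ A.

(⊇) This inclusion fails. Take T = {1}, A = {1}; then 1 ∈ ((A ∖ T) ∪ A) ∩ A but 1 ∉ (A ∪ (T ∖ A)) ∩ ((T ∪ A) ∖ T).

(⊆) holds; (⊇) fails.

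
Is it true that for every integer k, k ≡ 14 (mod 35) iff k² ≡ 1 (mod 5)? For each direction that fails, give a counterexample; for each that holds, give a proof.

[⇒] Suppose k ≡ 14 (mod 35). Then k² ≡ 14² = 196 (mod 35), and since 5 ∣ 35, also k² ≡ 1 (mod 5).

[⇐] This fails: take k = 1. Then 1² = 1 ≡ 1 (mod 5), yet 1 ≡ 1 (mod 35), not 14.

The forward direction holds; the converse fails.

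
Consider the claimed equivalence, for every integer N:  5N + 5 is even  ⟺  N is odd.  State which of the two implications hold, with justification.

Both directions hold.

(←) Suppose N is odd; write N = 2j + 1. Then 5N + 5 = 5·(2j + 1) + 5 = 2·5j + 10, which is even.

(→) Suppose 5N + 5 is even. Since 5 is odd, 5N and N have the same parity, so 5N + 5 ≡ N + 5 (mod 2). As 5 is odd, 5N + 5 is even exactly when N is odd. Thus N is odd.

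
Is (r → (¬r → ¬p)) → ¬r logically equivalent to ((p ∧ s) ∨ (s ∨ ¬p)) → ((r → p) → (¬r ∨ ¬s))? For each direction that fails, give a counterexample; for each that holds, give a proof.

Only the forward direction holds.

(⟹) Assume the antecedent. If p is true, the antecedent forces (p = T, r = F, s = F) or (p = T, r = F, s = T), and the consequent holds there. If p is false, the consequent reduces to true regardless of the other variables. Either way the consequent holds.

(⟸) This fails. Under p = F, r = T, s = F, the left side is false but the right side is true.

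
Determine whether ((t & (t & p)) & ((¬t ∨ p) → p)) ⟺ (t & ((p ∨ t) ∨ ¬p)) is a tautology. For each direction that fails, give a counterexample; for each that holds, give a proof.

Not equivalent: only (⇒) holds.

Forward direction. Assume the antecedent. If p is true, the antecedent forces (p = T, t = T), and t & ((p ∨ t) ∨ ¬p) holds there. If p is false, the antecedent cannot hold. Either way t & ((p ∨ t) ∨ ¬p) holds.

Converse. This fails. Under p = F, t = T, the left side is false but the right side is true.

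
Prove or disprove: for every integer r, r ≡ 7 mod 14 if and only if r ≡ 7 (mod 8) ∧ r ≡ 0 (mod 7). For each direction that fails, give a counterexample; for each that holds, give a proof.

(⇒) This fails: r = 49 gives 49 ≡ 7 (mod 14) but 49 ≡ 1 (mod 8), so the conjunction on the right does not hold.

(⇐) Conversely, if r ≡ 7 (mod 8) and r ≡ 0 (mod 7), then by the Chinese remainder theorem r ≡ 7 (mod 56). Since 7 ≡ 7 (mod 14) and 14 ∣ 56, we get r ≡ 7 (mod 14).

(⇒) fails; (⇐) holds.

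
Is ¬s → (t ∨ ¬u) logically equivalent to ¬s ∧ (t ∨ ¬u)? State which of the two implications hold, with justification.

Only the reverse direction holds.

(→) This fails. Under t = F, s = T, u = F, the left side is true but the right side is false.

(←) Assume the antecedent. If t is true, ¬s → (t ∨ ¬u) reduces to true regardless of the other variables. If t is false, the antecedent forces (t = F, s = F, u = F), and ¬s → (t ∨ ¬u) holds there. Either way ¬s → (t ∨ ¬u) holds.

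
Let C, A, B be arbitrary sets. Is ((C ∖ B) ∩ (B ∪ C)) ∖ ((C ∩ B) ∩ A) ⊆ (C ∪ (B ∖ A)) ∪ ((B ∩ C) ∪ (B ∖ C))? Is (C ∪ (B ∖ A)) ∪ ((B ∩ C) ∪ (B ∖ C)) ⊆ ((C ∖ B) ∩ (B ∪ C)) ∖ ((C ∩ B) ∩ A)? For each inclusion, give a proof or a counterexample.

(⊆) holds; (⊇) fails.

(⟸) This inclusion fails. Take C = ∅, A = ∅, B = {1}; then 1 ∈ (C ∪ (B ∖ A)) ∪ ((B ∩ C) ∪ (B ∖ C)) but 1 ∉ ((C ∖ B) ∩ (B ∪ C)) ∖ ((C ∩ B) ∩ A).

(⟹) Let x ∈ ((C ∖ B) ∩ (B ∪ C)) ∖ ((C ∩ B) ∩ A). Then either x ∈ C and x ∉ A, B; or x ∈ C ∩ A and x ∉ B. In each case x ∈ (C ∪ (B ∖ A)) ∪ ((B ∩ C) ∪ (B ∖ C)), so ((C ∖ B) ∩ (B ∪ C)) ∖ ((C ∩ B) ∩ A) ⊆ (C ∪ (B ∖ A)) ∪ ((B ∩ C) ∪ (B ∖ C)).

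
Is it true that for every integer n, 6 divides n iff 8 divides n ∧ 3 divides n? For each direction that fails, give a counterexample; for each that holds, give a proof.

(⇒) fails; (⇐) holds.

(⇒) This fails: take n = 6. Certainly 6 ∣ 6, but 8 ∤ 6.

(⇐) Suppose 8 ∣ n and 3 ∣ n. Any common multiple of 8 and 3 is a multiple of their lcm; here gcd(8, 3) = 1, so lcm(8, 3) = 8·3 = 24, so 24 ∣ n. Since 6 ∣ 24, it follows that 6 ∣ n.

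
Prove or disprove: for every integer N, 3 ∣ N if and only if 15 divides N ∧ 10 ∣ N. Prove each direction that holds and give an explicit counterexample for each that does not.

Only the converse holds.

[⇒] This fails: take N = 3. Certainly 3 ∣ 3, but 15 ∤ 3.

[⇐] Suppose 15 ∣ N and 10 ∣ N. Any common multiple of 15 and 10 is a multiple of their lcm; here lcm(15, 10) = 15·10/gcd(15, 10) = 150/5 = 30, so 30 ∣ N. Since 3 ∣ 30, it follows that 3 ∣ N.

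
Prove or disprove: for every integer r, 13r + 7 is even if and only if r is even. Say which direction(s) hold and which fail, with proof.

(→) This fails: r = 3 gives 13r + 7 = 46, which is even, but 3 is odd, not even.

(←) This also fails: r = 4 is even, but 13r + 7 = 59 is odd, not even.

Neither direction holds.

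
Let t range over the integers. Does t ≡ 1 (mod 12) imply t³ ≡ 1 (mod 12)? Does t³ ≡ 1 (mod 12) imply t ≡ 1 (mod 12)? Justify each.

The biconditional holds.

(→) Suppose t ≡ 1 (mod 12). Write t = 12j + 1. Then (12j + 1)³ = 1728j³ + 432j² + 36j + 1 = 12(144j³ + 36j² + 3j) + 1, so t³ ≡ 1 (mod 12).

(←) Conversely, suppose t³ ≡ 1 (mod 12). The only residue r in {0, …, 11} with r³ ≡ 1 (mod 12) is r = 1, so t ≡ 1 (mod 12).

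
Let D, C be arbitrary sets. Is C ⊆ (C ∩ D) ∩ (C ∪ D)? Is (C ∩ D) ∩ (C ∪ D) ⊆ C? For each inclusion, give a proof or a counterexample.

(⊆) This inclusion fails. Take D = ∅, C = {1}; then 1 ∈ C but 1 ∉ (C ∩ D) ∩ (C ∪ D).

(⊇) Let x ∈ (C ∩ D) ∩ (C ∪ D). Then x ∈ D ∩ C, from which x ∈ C.

The sets are not equal: only the reverse inclusion holds.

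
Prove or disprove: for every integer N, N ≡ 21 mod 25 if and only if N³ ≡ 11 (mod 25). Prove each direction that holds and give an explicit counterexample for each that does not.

Both directions hold; the statement is true.

Forward direction. Suppose N ≡ 21 mod 25. Write N = 25j + 21. Then (25j + 21)³ = 15625j³ + 39375j² + 33075j + 9261 = 25(625j³ + 1575j² + 1323j + 370) + 11, so N³ ≡ 11 (mod 25).

Converse. Suppose N³ ≡ 11 (mod 25). The only residue r in {0, …, 24} with r³ ≡ 11 (mod 25) is r = 21, so N ≡ 21 (mod 25).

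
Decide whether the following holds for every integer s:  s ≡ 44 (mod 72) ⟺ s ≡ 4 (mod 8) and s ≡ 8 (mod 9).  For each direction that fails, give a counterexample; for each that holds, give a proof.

Both implications hold.

(⇒) Suppose s ≡ 44 (mod 72); write s = 72j + 44. Since 8 ∣ 72, reducing mod 8 gives s ≡ 44 ≡ 4 (mod 8); since 9 ∣ 72, reducing mod 9 gives s ≡ 44 ≡ 8 (mod 9).

(⇐) Conversely, if s ≡ 4 (mod 8) and s ≡ 8 (mod 9), then by the Chinese remainder theorem s ≡ 44 (mod 72). This is exactly s ≡ 44 (mod 72).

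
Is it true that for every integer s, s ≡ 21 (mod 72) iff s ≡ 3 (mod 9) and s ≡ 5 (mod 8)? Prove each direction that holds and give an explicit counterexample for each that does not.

Both implications hold.

Forward direction. Suppose s ≡ 21 (mod 72); write s = 72j + 21. Since 9 ∣ 72, reducing mod 9 gives s ≡ 21 ≡ 3 (mod 9); since 8 ∣ 72, reducing mod 8 gives s ≡ 21 ≡ 5 (mod 8).

Converse. If s ≡ 3 (mod 9) and s ≡ 5 (mod 8), then by the Chinese remainder theorem s ≡ 21 (mod 72). This is exactly s ≡ 21 (mod 72).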